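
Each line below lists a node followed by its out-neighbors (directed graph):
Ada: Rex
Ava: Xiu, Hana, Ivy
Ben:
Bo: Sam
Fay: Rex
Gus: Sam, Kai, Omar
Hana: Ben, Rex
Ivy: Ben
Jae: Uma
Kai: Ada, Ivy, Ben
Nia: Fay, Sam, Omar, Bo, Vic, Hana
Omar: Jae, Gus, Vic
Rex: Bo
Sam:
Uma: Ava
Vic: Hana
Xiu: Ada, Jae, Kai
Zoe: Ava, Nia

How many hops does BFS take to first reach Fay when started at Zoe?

Level 0: Zoe
Level 1: Ava, Nia
Level 2: Bo, Fay, Hana, Ivy, Omar, Sam, Vic, Xiu
Level 3: Ada, Ben, Gus, Jae, Kai, Rex
Level 4: Uma
Fay first appears at level 2.

2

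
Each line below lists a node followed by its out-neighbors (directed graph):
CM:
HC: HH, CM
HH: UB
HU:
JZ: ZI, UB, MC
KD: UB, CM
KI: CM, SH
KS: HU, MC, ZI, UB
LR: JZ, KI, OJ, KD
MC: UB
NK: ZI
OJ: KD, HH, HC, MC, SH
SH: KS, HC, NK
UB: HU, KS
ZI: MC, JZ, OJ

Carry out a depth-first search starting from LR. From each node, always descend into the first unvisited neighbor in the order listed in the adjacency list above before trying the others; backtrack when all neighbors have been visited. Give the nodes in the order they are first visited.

LR JZ ZI MC UB HU KS OJ KD CM HH HC SH NK KI

Visit LR
LR → JZ
JZ → ZI
ZI → MC
MC → UB
UB → HU
UB → KS
ZI → OJ
OJ → KD
KD → CM
OJ → HH
OJ → HC
OJ → SH
SH → NK
LR → KI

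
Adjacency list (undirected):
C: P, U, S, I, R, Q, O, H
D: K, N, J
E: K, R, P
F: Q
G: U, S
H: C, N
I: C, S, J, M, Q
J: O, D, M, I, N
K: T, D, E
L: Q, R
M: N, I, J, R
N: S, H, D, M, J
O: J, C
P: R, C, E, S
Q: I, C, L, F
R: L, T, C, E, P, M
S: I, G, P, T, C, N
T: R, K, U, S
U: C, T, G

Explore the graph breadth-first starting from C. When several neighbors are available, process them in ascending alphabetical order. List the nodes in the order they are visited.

C → H → I → O → P → Q → R → S → U → N → J → M → E → F → L → T → G → D → K

Visit C; enqueue H, I, O, P, Q, R, S, U → queue [H, I, O, P, Q, R, S, U]
Visit H; enqueue N → queue [I, O, P, Q, R, S, U, N]
Visit I; enqueue J, M → queue [O, P, Q, R, S, U, N, J, M]
Visit O → queue [P, Q, R, S, U, N, J, M]
Visit P; enqueue E → queue [Q, R, S, U, N, J, M, E]
Visit Q; enqueue F, L → queue [R, S, U, N, J, M, E, F, L]
Visit R; enqueue T → queue [S, U, N, J, M, E, F, L, T]
Visit S; enqueue G → queue [U, N, J, M, E, F, L, T, G]
Visit U → queue [N, J, M, E, F, L, T, G]
Visit N; enqueue D → queue [J, M, E, F, L, T, G, D]
Visit J → queue [M, E, F, L, T, G, D]
Visit M → queue [E, F, L, T, G, D]
Visit E; enqueue K → queue [F, L, T, G, D, K]
Visit F → queue [L, T, G, D, K]
Visit L → queue [T, G, D, K]
Visit T → queue [G, D, K]
Visit G → queue [D, K]
Visit D → queue [K]
Visit K → queue []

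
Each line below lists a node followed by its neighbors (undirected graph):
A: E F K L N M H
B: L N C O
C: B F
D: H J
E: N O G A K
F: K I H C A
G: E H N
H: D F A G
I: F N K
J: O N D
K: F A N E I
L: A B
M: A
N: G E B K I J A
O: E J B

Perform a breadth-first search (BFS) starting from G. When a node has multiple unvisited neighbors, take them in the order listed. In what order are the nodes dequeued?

G, E, H, N, O, A, K, D, F, B, I, J, L, M, C

Visit G; enqueue E, H, N → queue [E, H, N]
Visit E; enqueue O, A, K → queue [H, N, O, A, K]
Visit H; enqueue D, F → queue [N, O, A, K, D, F]
Visit N; enqueue B, I, J → queue [O, A, K, D, F, B, I, J]
Visit O → queue [A, K, D, F, B, I, J]
Visit A; enqueue L, M → queue [K, D, F, B, I, J, L, M]
Visit K → queue [D, F, B, I, J, L, M]
Visit D → queue [F, B, I, J, L, M]
Visit F; enqueue C → queue [B, I, J, L, M, C]
Visit B → queue [I, J, L, M, C]
Visit I → queue [J, L, M, C]
Visit J → queue [L, M, C]
Visit L → queue [M, C]
Visit M → queue [C]
Visit C → queue []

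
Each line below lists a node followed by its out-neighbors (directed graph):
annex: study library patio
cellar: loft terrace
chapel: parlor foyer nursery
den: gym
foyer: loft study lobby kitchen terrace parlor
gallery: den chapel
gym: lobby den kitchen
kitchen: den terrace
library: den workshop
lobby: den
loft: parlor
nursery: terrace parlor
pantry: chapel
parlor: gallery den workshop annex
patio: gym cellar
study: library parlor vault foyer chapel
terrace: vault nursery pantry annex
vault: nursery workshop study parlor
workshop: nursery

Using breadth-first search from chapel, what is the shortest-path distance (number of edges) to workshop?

2

Level 0: chapel
Level 1: foyer, nursery, parlor
Level 2: annex, den, gallery, kitchen, lobby, loft, study, terrace, workshop
Level 3: gym, library, pantry, patio, vault
Level 4: cellar
workshop first appears at level 2.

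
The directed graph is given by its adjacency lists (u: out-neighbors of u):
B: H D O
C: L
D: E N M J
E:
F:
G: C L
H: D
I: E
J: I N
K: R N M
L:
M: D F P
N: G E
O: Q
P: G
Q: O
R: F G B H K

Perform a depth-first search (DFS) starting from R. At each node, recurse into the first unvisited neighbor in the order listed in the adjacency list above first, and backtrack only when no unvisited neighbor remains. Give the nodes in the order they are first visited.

Visit R
R → F
R → G
G → C
C → L
R → B
B → H
H → D
D → E
D → N
D → M
M → P
D → J
J → I
B → O
O → Q
R → K

R → F → G → C → L → B → H → D → E → N → M → P → J → I → O → Q → K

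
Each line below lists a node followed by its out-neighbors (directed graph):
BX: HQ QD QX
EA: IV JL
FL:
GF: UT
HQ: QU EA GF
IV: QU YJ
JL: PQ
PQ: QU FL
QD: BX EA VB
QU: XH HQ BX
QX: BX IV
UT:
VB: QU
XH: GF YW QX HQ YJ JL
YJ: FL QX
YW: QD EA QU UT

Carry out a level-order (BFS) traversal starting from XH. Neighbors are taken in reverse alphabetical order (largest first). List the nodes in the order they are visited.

Visit XH; enqueue YW, YJ, QX, JL, HQ, GF → queue [YW, YJ, QX, JL, HQ, GF]
Visit YW; enqueue UT, QU, QD, EA → queue [YJ, QX, JL, HQ, GF, UT, QU, QD, EA]
Visit YJ; enqueue FL → queue [QX, JL, HQ, GF, UT, QU, QD, EA, FL]
Visit QX; enqueue IV, BX → queue [JL, HQ, GF, UT, QU, QD, EA, FL, IV, BX]
Visit JL; enqueue PQ → queue [HQ, GF, UT, QU, QD, EA, FL, IV, BX, PQ]
Visit HQ → queue [GF, UT, QU, QD, EA, FL, IV, BX, PQ]
Visit GF → queue [UT, QU, QD, EA, FL, IV, BX, PQ]
Visit UT → queue [QU, QD, EA, FL, IV, BX, PQ]
Visit QU → queue [QD, EA, FL, IV, BX, PQ]
Visit QD; enqueue VB → queue [EA, FL, IV, BX, PQ, VB]
Visit EA → queue [FL, IV, BX, PQ, VB]
Visit FL → queue [IV, BX, PQ, VB]
Visit IV → queue [BX, PQ, VB]
Visit BX → queue [PQ, VB]
Visit PQ → queue [VB]
Visit VB → queue []

XH YW YJ QX JL HQ GF UT QU QD EA FL IV BX PQ VB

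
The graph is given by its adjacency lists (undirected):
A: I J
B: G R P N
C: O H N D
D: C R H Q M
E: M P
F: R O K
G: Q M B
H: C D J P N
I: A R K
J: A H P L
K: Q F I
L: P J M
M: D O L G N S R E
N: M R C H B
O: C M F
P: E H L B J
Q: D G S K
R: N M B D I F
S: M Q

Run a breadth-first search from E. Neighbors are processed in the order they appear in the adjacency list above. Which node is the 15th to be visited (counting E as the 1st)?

Q

Visit E; enqueue M, P → queue [M, P]
Visit M; enqueue D, O, L, G, N, S, R → queue [P, D, O, L, G, N, S, R]
Visit P; enqueue H, B, J → queue [D, O, L, G, N, S, R, H, B, J]
Visit D; enqueue C, Q → queue [O, L, G, N, S, R, H, B, J, C, Q]
Visit O; enqueue F → queue [L, G, N, S, R, H, B, J, C, Q, F]
Visit L → queue [G, N, S, R, H, B, J, C, Q, F]
Visit G → queue [N, S, R, H, B, J, C, Q, F]
Visit N → queue [S, R, H, B, J, C, Q, F]
Visit S → queue [R, H, B, J, C, Q, F]
Visit R; enqueue I → queue [H, B, J, C, Q, F, I]
Visit H → queue [B, J, C, Q, F, I]
Visit B → queue [J, C, Q, F, I]
Visit J; enqueue A → queue [C, Q, F, I, A]
Visit C → queue [Q, F, I, A]
Visit Q; enqueue K → queue [F, I, A, K]
Visit F → queue [I, A, K]
Visit I → queue [A, K]
Visit A → queue [K]
Visit K → queue []

Visit order: E, M, P, D, O, L, G, N, S, R, H, B, J, C, Q, F, I, A, K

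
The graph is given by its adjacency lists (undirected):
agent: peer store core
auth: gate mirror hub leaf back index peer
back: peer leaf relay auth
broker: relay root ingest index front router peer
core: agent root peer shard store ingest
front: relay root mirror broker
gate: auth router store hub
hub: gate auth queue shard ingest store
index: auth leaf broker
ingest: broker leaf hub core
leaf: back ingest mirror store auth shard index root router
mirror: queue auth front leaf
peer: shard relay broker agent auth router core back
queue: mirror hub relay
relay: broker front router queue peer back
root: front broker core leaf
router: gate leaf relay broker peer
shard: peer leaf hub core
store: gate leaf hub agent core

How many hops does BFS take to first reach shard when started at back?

2

Level 0: back
Level 1: auth, leaf, peer, relay
Level 2: agent, broker, core, front, gate, hub, index, ingest, mirror, queue, root, router, shard, store
shard first appears at level 2.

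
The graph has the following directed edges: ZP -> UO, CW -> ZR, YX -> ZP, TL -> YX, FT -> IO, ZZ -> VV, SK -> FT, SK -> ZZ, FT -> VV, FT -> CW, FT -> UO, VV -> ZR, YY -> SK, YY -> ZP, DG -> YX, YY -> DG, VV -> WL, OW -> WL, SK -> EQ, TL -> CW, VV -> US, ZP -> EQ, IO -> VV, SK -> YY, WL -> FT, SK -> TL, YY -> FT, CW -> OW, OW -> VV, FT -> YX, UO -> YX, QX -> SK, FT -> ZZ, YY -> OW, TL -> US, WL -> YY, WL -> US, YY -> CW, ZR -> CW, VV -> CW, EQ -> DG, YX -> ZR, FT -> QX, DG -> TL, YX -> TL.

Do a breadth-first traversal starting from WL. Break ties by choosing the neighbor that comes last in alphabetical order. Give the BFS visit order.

WL -> YY -> US -> FT -> ZP -> SK -> OW -> DG -> CW -> ZZ -> YX -> VV -> UO -> QX -> IO -> EQ -> TL -> ZR

Visit WL; enqueue YY, US, FT → queue [YY, US, FT]
Visit YY; enqueue ZP, SK, OW, DG, CW → queue [US, FT, ZP, SK, OW, DG, CW]
Visit US → queue [FT, ZP, SK, OW, DG, CW]
Visit FT; enqueue ZZ, YX, VV, UO, QX, IO → queue [ZP, SK, OW, DG, CW, ZZ, YX, VV, UO, QX, IO]
Visit ZP; enqueue EQ → queue [SK, OW, DG, CW, ZZ, YX, VV, UO, QX, IO, EQ]
Visit SK; enqueue TL → queue [OW, DG, CW, ZZ, YX, VV, UO, QX, IO, EQ, TL]
Visit OW → queue [DG, CW, ZZ, YX, VV, UO, QX, IO, EQ, TL]
Visit DG → queue [CW, ZZ, YX, VV, UO, QX, IO, EQ, TL]
Visit CW; enqueue ZR → queue [ZZ, YX, VV, UO, QX, IO, EQ, TL, ZR]
Visit ZZ → queue [YX, VV, UO, QX, IO, EQ, TL, ZR]
Visit YX → queue [VV, UO, QX, IO, EQ, TL, ZR]
Visit VV → queue [UO, QX, IO, EQ, TL, ZR]
Visit UO → queue [QX, IO, EQ, TL, ZR]
Visit QX → queue [IO, EQ, TL, ZR]
Visit IO → queue [EQ, TL, ZR]
Visit EQ → queue [TL, ZR]
Visit TL → queue [ZR]
Visit ZR → queue []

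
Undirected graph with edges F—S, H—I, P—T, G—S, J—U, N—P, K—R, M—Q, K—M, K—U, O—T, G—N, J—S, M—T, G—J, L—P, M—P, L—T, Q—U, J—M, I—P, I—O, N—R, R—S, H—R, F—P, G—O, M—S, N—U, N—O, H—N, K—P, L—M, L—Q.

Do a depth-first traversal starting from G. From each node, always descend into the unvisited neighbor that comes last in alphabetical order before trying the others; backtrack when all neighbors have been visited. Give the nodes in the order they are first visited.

G S R N U Q M T P L K I O H F J

Visit G
G → S
S → R
R → N
N → U
U → Q
Q → M
M → T
T → P
P → L
P → K
P → I
I → O
I → H
P → F
M → J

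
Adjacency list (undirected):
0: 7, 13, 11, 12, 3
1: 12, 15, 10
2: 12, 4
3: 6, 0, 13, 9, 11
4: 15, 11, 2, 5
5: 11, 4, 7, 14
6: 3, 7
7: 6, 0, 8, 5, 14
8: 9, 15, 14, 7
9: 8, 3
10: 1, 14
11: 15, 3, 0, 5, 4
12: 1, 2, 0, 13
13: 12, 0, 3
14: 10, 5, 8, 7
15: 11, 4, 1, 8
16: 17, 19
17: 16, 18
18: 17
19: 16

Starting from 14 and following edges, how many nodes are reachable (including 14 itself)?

16

BFS from 14 visits: 14, 10, 8, 7, 5, 1, 15, 9, 6, 0, 11, 4, 12, 3, 13, 2
Reachable nodes: 16 of 20 total.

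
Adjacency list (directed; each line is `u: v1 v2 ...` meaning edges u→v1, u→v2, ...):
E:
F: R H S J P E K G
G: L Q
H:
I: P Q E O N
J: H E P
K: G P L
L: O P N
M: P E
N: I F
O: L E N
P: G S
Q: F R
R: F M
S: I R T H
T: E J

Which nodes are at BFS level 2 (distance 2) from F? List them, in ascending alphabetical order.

Level 0: F
Level 1: E, G, H, J, K, P, R, S
Level 2: I, L, M, Q, T
Level 3: N, O

I, L, M, Q, T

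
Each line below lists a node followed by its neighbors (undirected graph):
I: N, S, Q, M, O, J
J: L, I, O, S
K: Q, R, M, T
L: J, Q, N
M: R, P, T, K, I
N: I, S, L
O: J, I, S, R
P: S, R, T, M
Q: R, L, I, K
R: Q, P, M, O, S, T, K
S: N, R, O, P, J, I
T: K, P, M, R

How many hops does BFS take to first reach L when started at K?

2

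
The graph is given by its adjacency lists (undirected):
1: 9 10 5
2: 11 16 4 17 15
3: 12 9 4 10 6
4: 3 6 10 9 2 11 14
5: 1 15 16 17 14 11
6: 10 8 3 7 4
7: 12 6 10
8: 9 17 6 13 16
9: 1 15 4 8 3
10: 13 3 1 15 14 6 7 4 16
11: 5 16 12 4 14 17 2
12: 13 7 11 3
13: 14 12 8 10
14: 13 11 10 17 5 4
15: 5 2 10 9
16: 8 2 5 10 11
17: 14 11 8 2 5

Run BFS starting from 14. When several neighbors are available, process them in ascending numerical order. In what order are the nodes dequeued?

14, 4, 5, 10, 11, 13, 17, 2, 3, 6, 9, 1, 15, 16, 7, 12, 8

Visit 14; enqueue 4, 5, 10, 11, 13, 17 → queue [4, 5, 10, 11, 13, 17]
Visit 4; enqueue 2, 3, 6, 9 → queue [5, 10, 11, 13, 17, 2, 3, 6, 9]
Visit 5; enqueue 1, 15, 16 → queue [10, 11, 13, 17, 2, 3, 6, 9, 1, 15, 16]
Visit 10; enqueue 7 → queue [11, 13, 17, 2, 3, 6, 9, 1, 15, 16, 7]
Visit 11; enqueue 12 → queue [13, 17, 2, 3, 6, 9, 1, 15, 16, 7, 12]
Visit 13; enqueue 8 → queue [17, 2, 3, 6, 9, 1, 15, 16, 7, 12, 8]
Visit 17 → queue [2, 3, 6, 9, 1, 15, 16, 7, 12, 8]
Visit 2 → queue [3, 6, 9, 1, 15, 16, 7, 12, 8]
Visit 3 → queue [6, 9, 1, 15, 16, 7, 12, 8]
Visit 6 → queue [9, 1, 15, 16, 7, 12, 8]
Visit 9 → queue [1, 15, 16, 7, 12, 8]
Visit 1 → queue [15, 16, 7, 12, 8]
Visit 15 → queue [16, 7, 12, 8]
Visit 16 → queue [7, 12, 8]
Visit 7 → queue [12, 8]
Visit 12 → queue [8]
Visit 8 → queue []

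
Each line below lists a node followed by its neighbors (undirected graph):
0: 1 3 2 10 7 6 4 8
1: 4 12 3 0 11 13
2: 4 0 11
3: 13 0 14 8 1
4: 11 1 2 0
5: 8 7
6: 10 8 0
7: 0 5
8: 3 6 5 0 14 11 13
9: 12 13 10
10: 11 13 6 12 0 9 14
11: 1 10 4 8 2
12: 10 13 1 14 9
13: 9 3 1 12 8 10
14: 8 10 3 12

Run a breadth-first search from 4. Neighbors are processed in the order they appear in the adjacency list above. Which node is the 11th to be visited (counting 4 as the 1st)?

7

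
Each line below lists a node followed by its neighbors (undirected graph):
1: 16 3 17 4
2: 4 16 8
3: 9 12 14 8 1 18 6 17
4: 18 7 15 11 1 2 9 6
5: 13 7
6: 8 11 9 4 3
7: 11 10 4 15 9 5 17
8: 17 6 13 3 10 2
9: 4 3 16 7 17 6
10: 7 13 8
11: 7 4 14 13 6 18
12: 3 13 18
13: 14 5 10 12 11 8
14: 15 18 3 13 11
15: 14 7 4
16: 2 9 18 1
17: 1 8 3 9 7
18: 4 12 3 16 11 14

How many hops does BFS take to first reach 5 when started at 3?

Level 0: 3
Level 1: 1, 6, 8, 9, 12, 14, 17, 18
Level 2: 2, 4, 7, 10, 11, 13, 15, 16
Level 3: 5
5 first appears at level 3.

3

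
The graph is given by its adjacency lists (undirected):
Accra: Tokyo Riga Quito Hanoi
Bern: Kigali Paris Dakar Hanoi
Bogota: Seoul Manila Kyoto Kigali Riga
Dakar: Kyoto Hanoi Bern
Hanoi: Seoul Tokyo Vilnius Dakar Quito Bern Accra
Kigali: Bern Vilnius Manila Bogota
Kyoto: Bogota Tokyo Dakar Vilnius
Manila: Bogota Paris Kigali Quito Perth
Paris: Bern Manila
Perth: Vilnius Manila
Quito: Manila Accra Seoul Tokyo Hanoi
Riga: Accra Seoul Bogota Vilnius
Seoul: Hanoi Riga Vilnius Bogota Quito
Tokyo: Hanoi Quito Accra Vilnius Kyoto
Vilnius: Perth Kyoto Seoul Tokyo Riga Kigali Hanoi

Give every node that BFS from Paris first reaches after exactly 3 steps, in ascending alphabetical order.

Accra, Kyoto, Riga, Seoul, Tokyo, Vilnius

Level 0: Paris
Level 1: Bern, Manila
Level 2: Bogota, Dakar, Hanoi, Kigali, Perth, Quito
Level 3: Accra, Kyoto, Riga, Seoul, Tokyo, Vilnius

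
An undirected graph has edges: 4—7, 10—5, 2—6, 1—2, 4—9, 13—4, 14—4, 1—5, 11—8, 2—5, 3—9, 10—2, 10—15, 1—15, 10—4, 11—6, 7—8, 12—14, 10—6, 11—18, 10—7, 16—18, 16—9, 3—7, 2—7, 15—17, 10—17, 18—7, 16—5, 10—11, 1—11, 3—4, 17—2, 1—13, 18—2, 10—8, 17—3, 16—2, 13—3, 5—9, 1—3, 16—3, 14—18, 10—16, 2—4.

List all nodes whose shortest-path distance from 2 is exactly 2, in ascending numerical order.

3, 8, 9, 11, 13, 14, 15

Level 0: 2
Level 1: 1, 4, 5, 6, 7, 10, 16, 17, 18
Level 2: 3, 8, 9, 11, 13, 14, 15
Level 3: 12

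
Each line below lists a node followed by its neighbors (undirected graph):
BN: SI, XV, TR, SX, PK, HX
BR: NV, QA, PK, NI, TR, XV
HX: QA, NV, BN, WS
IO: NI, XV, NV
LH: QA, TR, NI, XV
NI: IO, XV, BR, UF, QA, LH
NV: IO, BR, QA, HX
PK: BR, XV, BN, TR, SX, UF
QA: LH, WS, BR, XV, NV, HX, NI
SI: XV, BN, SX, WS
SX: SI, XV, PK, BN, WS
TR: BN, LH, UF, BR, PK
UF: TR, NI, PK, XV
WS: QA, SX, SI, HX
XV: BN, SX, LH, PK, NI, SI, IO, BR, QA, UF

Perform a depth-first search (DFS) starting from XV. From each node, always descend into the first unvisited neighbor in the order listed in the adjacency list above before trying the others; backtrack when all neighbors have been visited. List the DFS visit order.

XV -> BN -> SI -> SX -> PK -> BR -> NV -> IO -> NI -> UF -> TR -> LH -> QA -> WS -> HX

Visit XV
XV → BN
BN → SI
SI → SX
SX → PK
PK → BR
BR → NV
NV → IO
IO → NI
NI → UF
UF → TR
TR → LH
LH → QA
QA → WS
WS → HX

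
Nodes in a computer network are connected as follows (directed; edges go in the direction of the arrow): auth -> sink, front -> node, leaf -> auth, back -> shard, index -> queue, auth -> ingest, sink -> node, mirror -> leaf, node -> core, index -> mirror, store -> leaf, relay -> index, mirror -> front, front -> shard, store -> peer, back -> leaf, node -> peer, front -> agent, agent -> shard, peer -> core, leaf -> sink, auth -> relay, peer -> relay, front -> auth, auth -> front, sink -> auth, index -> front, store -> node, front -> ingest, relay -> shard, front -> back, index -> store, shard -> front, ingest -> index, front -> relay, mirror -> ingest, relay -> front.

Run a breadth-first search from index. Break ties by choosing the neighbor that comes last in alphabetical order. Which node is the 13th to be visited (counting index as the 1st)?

auth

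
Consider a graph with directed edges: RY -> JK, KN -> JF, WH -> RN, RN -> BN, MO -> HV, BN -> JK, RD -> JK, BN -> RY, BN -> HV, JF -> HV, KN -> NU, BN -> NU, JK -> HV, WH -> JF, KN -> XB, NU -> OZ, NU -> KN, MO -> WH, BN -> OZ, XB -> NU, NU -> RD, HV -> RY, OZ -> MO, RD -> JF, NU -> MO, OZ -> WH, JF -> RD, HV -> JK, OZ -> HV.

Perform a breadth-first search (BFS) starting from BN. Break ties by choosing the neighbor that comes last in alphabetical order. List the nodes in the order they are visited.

Visit BN; enqueue RY, OZ, NU, JK, HV → queue [RY, OZ, NU, JK, HV]
Visit RY → queue [OZ, NU, JK, HV]
Visit OZ; enqueue WH, MO → queue [NU, JK, HV, WH, MO]
Visit NU; enqueue RD, KN → queue [JK, HV, WH, MO, RD, KN]
Visit JK → queue [HV, WH, MO, RD, KN]
Visit HV → queue [WH, MO, RD, KN]
Visit WH; enqueue RN, JF → queue [MO, RD, KN, RN, JF]
Visit MO → queue [RD, KN, RN, JF]
Visit RD → queue [KN, RN, JF]
Visit KN; enqueue XB → queue [RN, JF, XB]
Visit RN → queue [JF, XB]
Visit JF → queue [XB]
Visit XB → queue []

BN, RY, OZ, NU, JK, HV, WH, MO, RD, KN, RN, JF, XB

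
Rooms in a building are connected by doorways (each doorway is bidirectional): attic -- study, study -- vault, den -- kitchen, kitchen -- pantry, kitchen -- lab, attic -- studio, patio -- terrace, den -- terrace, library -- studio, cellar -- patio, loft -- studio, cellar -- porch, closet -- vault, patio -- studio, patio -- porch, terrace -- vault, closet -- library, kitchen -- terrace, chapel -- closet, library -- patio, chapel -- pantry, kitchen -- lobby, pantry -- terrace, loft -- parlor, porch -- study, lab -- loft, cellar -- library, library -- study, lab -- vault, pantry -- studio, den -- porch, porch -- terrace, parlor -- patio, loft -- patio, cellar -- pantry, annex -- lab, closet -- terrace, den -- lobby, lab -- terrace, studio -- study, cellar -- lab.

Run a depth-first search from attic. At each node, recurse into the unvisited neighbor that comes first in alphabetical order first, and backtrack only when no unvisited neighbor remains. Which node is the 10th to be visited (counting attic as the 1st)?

Visit attic
attic → studio
studio → library
library → cellar
cellar → lab
lab → annex
lab → kitchen
kitchen → den
den → lobby
den → porch
porch → patio
patio → loft
loft → parlor
patio → terrace
terrace → closet
closet → chapel
chapel → pantry
closet → vault
vault → study

Visit order: attic, studio, library, cellar, lab, annex, kitchen, den, lobby, porch, patio, loft, parlor, terrace, closet, chapel, pantry, vault, study

porch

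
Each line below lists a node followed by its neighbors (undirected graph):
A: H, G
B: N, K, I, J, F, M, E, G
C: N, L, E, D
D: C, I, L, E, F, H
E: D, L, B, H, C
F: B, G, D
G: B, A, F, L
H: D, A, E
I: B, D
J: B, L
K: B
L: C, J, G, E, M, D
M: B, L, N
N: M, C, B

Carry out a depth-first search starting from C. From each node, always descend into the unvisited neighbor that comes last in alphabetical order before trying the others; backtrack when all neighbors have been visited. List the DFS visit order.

C → N → M → L → J → B → K → I → D → H → E → A → G → F

Visit C
C → N
N → M
M → L
L → J
J → B
B → K
B → I
I → D
D → H
H → E
H → A
A → G
G → F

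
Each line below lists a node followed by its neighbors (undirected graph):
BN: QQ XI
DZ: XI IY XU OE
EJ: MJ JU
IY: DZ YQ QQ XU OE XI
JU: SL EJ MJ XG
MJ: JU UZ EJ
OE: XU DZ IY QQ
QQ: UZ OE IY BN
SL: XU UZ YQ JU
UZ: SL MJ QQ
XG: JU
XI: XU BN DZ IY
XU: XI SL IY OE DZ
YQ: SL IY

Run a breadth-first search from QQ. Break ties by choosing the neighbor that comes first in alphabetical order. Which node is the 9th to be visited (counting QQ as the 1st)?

Visit QQ; enqueue BN, IY, OE, UZ → queue [BN, IY, OE, UZ]
Visit BN; enqueue XI → queue [IY, OE, UZ, XI]
Visit IY; enqueue DZ, XU, YQ → queue [OE, UZ, XI, DZ, XU, YQ]
Visit OE → queue [UZ, XI, DZ, XU, YQ]
Visit UZ; enqueue MJ, SL → queue [XI, DZ, XU, YQ, MJ, SL]
Visit XI → queue [DZ, XU, YQ, MJ, SL]
Visit DZ → queue [XU, YQ, MJ, SL]
Visit XU → queue [YQ, MJ, SL]
Visit YQ → queue [MJ, SL]
Visit MJ; enqueue EJ, JU → queue [SL, EJ, JU]
Visit SL → queue [EJ, JU]
Visit EJ → queue [JU]
Visit JU; enqueue XG → queue [XG]
Visit XG → queue []

Visit order: QQ, BN, IY, OE, UZ, XI, DZ, XU, YQ, MJ, SL, EJ, JU, XG

YQ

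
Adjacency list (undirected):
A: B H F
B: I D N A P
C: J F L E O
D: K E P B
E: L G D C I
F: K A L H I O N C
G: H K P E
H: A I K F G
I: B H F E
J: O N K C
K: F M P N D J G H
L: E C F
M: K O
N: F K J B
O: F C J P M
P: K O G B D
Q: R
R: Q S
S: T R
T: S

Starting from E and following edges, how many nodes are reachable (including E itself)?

BFS from E visits: E, L, G, D, C, I, F, H, K, P, B, J, O, A, N, M
Reachable nodes: 16 of 20 total.

16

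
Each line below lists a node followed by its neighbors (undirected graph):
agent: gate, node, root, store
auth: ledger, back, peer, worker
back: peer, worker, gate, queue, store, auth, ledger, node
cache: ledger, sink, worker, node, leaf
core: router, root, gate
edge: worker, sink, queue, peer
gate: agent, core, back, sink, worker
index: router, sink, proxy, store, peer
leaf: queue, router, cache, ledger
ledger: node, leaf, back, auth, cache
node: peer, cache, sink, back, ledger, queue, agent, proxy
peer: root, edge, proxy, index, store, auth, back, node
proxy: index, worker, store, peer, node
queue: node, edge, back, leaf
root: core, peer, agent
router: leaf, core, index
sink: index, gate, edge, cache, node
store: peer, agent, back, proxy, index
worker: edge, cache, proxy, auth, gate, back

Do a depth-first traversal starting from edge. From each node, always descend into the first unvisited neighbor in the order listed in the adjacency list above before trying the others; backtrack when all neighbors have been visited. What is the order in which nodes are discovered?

Visit edge
edge → worker
worker → cache
cache → ledger
ledger → node
node → peer
peer → root
root → core
core → router
router → leaf
leaf → queue
queue → back
back → gate
gate → agent
agent → store
store → proxy
proxy → index
index → sink
back → auth

edge, worker, cache, ledger, node, peer, root, core, router, leaf, queue, back, gate, agent, store, proxy, index, sink, auth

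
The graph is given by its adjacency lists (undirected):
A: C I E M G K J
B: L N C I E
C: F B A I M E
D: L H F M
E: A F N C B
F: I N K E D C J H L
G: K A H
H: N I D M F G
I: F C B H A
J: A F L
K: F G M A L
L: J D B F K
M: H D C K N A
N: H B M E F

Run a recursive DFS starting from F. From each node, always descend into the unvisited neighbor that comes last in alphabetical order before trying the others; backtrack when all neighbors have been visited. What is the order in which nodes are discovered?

F, N, M, K, L, J, A, I, H, G, D, C, E, B

Visit F
F → N
N → M
M → K
K → L
L → J
J → A
A → I
I → H
H → G
H → D
I → C
C → E
E → B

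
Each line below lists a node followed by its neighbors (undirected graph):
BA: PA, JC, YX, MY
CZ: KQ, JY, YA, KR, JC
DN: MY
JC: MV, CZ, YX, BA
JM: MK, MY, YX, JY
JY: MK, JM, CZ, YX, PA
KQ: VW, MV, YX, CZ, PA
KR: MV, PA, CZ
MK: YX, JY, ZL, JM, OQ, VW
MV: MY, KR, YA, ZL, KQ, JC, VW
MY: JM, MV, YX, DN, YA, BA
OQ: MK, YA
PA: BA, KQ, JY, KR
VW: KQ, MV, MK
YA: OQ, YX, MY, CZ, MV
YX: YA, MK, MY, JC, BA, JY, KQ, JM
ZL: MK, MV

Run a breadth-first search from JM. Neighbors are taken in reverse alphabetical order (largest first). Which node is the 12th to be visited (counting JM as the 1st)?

ZL

Visit JM; enqueue YX, MY, MK, JY → queue [YX, MY, MK, JY]
Visit YX; enqueue YA, KQ, JC, BA → queue [MY, MK, JY, YA, KQ, JC, BA]
Visit MY; enqueue MV, DN → queue [MK, JY, YA, KQ, JC, BA, MV, DN]
Visit MK; enqueue ZL, VW, OQ → queue [JY, YA, KQ, JC, BA, MV, DN, ZL, VW, OQ]
Visit JY; enqueue PA, CZ → queue [YA, KQ, JC, BA, MV, DN, ZL, VW, OQ, PA, CZ]
Visit YA → queue [KQ, JC, BA, MV, DN, ZL, VW, OQ, PA, CZ]
Visit KQ → queue [JC, BA, MV, DN, ZL, VW, OQ, PA, CZ]
Visit JC → queue [BA, MV, DN, ZL, VW, OQ, PA, CZ]
Visit BA → queue [MV, DN, ZL, VW, OQ, PA, CZ]
Visit MV; enqueue KR → queue [DN, ZL, VW, OQ, PA, CZ, KR]
Visit DN → queue [ZL, VW, OQ, PA, CZ, KR]
Visit ZL → queue [VW, OQ, PA, CZ, KR]
Visit VW → queue [OQ, PA, CZ, KR]
Visit OQ → queue [PA, CZ, KR]
Visit PA → queue [CZ, KR]
Visit CZ → queue [KR]
Visit KR → queue []

Visit order: JM, YX, MY, MK, JY, YA, KQ, JC, BA, MV, DN, ZL, VW, OQ, PA, CZ, KR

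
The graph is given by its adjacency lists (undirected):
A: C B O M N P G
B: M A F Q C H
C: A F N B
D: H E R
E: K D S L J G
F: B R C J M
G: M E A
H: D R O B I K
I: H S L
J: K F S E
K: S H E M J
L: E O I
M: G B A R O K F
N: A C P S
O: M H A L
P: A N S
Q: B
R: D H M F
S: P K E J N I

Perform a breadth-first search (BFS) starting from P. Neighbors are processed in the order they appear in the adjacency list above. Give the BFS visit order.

P, A, N, S, C, B, O, M, G, K, E, J, I, F, Q, H, L, R, D

Visit P; enqueue A, N, S → queue [A, N, S]
Visit A; enqueue C, B, O, M, G → queue [N, S, C, B, O, M, G]
Visit N → queue [S, C, B, O, M, G]
Visit S; enqueue K, E, J, I → queue [C, B, O, M, G, K, E, J, I]
Visit C; enqueue F → queue [B, O, M, G, K, E, J, I, F]
Visit B; enqueue Q, H → queue [O, M, G, K, E, J, I, F, Q, H]
Visit O; enqueue L → queue [M, G, K, E, J, I, F, Q, H, L]
Visit M; enqueue R → queue [G, K, E, J, I, F, Q, H, L, R]
Visit G → queue [K, E, J, I, F, Q, H, L, R]
Visit K → queue [E, J, I, F, Q, H, L, R]
Visit E; enqueue D → queue [J, I, F, Q, H, L, R, D]
Visit J → queue [I, F, Q, H, L, R, D]
Visit I → queue [F, Q, H, L, R, D]
Visit F → queue [Q, H, L, R, D]
Visit Q → queue [H, L, R, D]
Visit H → queue [L, R, D]
Visit L → queue [R, D]
Visit R → queue [D]
Visit D → queue []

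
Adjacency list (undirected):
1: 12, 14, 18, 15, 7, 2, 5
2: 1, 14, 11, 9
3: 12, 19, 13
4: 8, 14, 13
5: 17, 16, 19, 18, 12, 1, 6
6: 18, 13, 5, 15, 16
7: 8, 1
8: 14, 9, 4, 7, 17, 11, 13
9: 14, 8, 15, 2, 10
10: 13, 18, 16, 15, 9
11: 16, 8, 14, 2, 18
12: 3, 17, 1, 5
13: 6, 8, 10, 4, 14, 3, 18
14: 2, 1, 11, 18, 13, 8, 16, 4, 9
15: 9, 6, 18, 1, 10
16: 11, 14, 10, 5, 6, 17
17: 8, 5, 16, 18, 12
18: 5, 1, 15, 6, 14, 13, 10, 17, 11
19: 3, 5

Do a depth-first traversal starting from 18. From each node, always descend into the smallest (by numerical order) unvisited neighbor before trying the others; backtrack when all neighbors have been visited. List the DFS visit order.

Visit 18
18 → 1
1 → 2
2 → 9
9 → 8
8 → 4
4 → 13
13 → 3
3 → 12
12 → 5
5 → 6
6 → 15
15 → 10
10 → 16
16 → 11
11 → 14
16 → 17
5 → 19
8 → 7

18, 1, 2, 9, 8, 4, 13, 3, 12, 5, 6, 15, 10, 16, 11, 14, 17, 19, 7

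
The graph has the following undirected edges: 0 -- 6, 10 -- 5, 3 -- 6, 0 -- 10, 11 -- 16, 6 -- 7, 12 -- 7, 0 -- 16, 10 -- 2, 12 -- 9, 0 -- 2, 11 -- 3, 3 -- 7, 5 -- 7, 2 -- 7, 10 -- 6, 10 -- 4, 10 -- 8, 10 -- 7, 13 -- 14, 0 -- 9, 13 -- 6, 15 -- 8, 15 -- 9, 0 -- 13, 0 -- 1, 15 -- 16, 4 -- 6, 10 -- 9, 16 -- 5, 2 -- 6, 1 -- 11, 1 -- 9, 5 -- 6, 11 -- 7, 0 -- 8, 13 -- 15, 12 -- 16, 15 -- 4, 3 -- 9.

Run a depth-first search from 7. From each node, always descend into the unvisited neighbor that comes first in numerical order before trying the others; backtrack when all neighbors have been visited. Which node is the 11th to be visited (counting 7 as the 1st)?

16

Visit 7
7 → 2
2 → 0
0 → 1
1 → 9
9 → 3
3 → 6
6 → 4
4 → 10
10 → 5
5 → 16
16 → 11
16 → 12
16 → 15
15 → 8
15 → 13
13 → 14

Visit order: 7, 2, 0, 1, 9, 3, 6, 4, 10, 5, 16, 11, 12, 15, 8, 13, 14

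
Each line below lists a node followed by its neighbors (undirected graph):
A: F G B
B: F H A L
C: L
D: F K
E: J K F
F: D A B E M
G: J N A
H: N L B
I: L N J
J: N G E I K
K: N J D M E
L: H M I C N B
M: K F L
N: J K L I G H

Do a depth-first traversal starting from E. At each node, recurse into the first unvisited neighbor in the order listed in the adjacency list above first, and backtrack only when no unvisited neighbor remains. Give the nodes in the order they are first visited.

E J N K D F A G B H L M I C

Visit E
E → J
J → N
N → K
K → D
D → F
F → A
A → G
A → B
B → H
H → L
L → M
L → I
L → C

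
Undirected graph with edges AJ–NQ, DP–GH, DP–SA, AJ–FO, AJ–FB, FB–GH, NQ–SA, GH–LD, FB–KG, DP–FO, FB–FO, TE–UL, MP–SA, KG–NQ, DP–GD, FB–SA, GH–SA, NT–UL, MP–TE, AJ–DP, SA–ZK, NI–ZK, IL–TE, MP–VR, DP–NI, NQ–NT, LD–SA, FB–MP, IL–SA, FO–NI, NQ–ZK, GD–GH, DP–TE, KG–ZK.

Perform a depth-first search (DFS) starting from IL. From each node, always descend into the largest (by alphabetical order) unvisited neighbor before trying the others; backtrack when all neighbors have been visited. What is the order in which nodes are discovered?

Visit IL
IL → TE
TE → UL
UL → NT
NT → NQ
NQ → ZK
ZK → SA
SA → MP
MP → VR
MP → FB
FB → KG
FB → GH
GH → LD
GH → GD
GD → DP
DP → NI
NI → FO
FO → AJ

IL → TE → UL → NT → NQ → ZK → SA → MP → VR → FB → KG → GH → LD → GD → DP → NI → FO → AJ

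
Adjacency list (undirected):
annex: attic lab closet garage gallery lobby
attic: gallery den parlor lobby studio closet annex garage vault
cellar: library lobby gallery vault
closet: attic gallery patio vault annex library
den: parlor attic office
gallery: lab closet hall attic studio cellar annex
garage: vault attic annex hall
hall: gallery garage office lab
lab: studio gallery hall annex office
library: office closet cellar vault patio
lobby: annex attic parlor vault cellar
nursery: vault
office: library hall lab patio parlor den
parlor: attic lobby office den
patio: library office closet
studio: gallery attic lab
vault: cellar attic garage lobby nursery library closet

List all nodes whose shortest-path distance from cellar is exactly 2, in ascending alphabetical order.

Level 0: cellar
Level 1: gallery, library, lobby, vault
Level 2: annex, attic, closet, garage, hall, lab, nursery, office, parlor, patio, studio
Level 3: den

annex, attic, closet, garage, hall, lab, nursery, office, parlor, patio, studio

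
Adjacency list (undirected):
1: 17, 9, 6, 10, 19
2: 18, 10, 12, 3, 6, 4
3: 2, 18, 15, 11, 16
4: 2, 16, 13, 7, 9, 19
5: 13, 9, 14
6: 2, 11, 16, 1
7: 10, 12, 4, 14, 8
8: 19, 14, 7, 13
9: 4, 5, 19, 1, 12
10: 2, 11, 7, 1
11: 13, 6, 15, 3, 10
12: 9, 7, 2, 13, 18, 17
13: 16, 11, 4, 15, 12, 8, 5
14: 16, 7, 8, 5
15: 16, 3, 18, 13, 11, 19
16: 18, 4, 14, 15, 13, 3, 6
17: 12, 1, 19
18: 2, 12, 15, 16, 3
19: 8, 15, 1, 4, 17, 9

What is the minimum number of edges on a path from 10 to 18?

2

Level 0: 10
Level 1: 1, 2, 7, 11
Level 2: 3, 4, 6, 8, 9, 12, 13, 14, 15, 17, 18, 19
Level 3: 5, 16
18 first appears at level 2.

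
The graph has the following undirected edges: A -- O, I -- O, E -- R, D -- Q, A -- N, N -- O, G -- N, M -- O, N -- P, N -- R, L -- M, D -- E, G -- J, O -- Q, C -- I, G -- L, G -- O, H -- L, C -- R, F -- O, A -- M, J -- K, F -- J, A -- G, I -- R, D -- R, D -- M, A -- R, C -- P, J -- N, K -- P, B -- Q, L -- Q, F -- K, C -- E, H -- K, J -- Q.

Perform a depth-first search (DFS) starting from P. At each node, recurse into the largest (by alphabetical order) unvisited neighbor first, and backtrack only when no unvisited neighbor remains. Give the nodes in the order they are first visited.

P, N, R, I, O, Q, L, M, D, E, C, A, G, J, K, H, F, B

Visit P
P → N
N → R
R → I
I → O
O → Q
Q → L
L → M
M → D
D → E
E → C
M → A
A → G
G → J
J → K
K → H
K → F
Q → B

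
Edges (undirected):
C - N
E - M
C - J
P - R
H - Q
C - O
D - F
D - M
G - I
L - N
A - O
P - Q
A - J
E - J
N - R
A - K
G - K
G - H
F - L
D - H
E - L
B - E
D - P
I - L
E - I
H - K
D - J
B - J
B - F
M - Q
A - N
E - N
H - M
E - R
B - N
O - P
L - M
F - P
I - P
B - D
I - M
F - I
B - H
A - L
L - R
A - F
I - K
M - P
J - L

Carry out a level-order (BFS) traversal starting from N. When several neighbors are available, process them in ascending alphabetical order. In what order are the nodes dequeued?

N -> A -> B -> C -> E -> L -> R -> F -> J -> K -> O -> D -> H -> I -> M -> P -> G -> Q

Visit N; enqueue A, B, C, E, L, R → queue [A, B, C, E, L, R]
Visit A; enqueue F, J, K, O → queue [B, C, E, L, R, F, J, K, O]
Visit B; enqueue D, H → queue [C, E, L, R, F, J, K, O, D, H]
Visit C → queue [E, L, R, F, J, K, O, D, H]
Visit E; enqueue I, M → queue [L, R, F, J, K, O, D, H, I, M]
Visit L → queue [R, F, J, K, O, D, H, I, M]
Visit R; enqueue P → queue [F, J, K, O, D, H, I, M, P]
Visit F → queue [J, K, O, D, H, I, M, P]
Visit J → queue [K, O, D, H, I, M, P]
Visit K; enqueue G → queue [O, D, H, I, M, P, G]
Visit O → queue [D, H, I, M, P, G]
Visit D → queue [H, I, M, P, G]
Visit H; enqueue Q → queue [I, M, P, G, Q]
Visit I → queue [M, P, G, Q]
Visit M → queue [P, G, Q]
Visit P → queue [G, Q]
Visit G → queue [Q]
Visit Q → queue []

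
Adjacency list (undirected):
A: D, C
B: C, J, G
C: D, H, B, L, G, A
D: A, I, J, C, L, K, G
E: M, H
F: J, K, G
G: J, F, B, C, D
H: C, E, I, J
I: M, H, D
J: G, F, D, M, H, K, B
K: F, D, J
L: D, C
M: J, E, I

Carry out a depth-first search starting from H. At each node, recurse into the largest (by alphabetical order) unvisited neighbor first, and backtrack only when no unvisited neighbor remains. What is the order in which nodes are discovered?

Visit H
H → J
J → M
M → I
I → D
D → L
L → C
C → G
G → F
F → K
G → B
C → A
M → E

H J M I D L C G F K B A E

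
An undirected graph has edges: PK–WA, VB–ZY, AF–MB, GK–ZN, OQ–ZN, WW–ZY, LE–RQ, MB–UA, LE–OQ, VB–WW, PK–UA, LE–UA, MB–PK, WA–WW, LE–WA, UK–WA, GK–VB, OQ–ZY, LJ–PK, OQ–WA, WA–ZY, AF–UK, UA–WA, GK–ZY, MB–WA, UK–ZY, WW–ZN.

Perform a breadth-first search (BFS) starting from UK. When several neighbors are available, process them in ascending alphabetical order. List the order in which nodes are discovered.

Visit UK; enqueue AF, WA, ZY → queue [AF, WA, ZY]
Visit AF; enqueue MB → queue [WA, ZY, MB]
Visit WA; enqueue LE, OQ, PK, UA, WW → queue [ZY, MB, LE, OQ, PK, UA, WW]
Visit ZY; enqueue GK, VB → queue [MB, LE, OQ, PK, UA, WW, GK, VB]
Visit MB → queue [LE, OQ, PK, UA, WW, GK, VB]
Visit LE; enqueue RQ → queue [OQ, PK, UA, WW, GK, VB, RQ]
Visit OQ; enqueue ZN → queue [PK, UA, WW, GK, VB, RQ, ZN]
Visit PK; enqueue LJ → queue [UA, WW, GK, VB, RQ, ZN, LJ]
Visit UA → queue [WW, GK, VB, RQ, ZN, LJ]
Visit WW → queue [GK, VB, RQ, ZN, LJ]
Visit GK → queue [VB, RQ, ZN, LJ]
Visit VB → queue [RQ, ZN, LJ]
Visit RQ → queue [ZN, LJ]
Visit ZN → queue [LJ]
Visit LJ → queue []

UK → AF → WA → ZY → MB → LE → OQ → PK → UA → WW → GK → VB → RQ → ZN → LJ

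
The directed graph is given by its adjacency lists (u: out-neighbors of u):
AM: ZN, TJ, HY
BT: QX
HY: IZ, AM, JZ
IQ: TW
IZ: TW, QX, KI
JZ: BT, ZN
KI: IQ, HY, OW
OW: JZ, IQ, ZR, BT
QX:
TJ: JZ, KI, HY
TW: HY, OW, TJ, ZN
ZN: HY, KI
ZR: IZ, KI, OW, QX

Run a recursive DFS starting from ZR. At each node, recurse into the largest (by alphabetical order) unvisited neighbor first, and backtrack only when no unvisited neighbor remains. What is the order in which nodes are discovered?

Visit ZR
ZR → QX
ZR → OW
OW → JZ
JZ → ZN
ZN → KI
KI → IQ
IQ → TW
TW → TJ
TJ → HY
HY → IZ
HY → AM
JZ → BT

ZR → QX → OW → JZ → ZN → KI → IQ → TW → TJ → HY → IZ → AM → BT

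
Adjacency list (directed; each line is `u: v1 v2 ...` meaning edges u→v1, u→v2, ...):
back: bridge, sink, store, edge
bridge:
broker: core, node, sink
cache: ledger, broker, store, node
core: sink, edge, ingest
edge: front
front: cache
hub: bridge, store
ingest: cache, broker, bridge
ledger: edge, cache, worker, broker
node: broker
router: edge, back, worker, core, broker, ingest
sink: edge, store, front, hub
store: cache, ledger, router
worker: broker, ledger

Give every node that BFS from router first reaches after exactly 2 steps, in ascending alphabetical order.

bridge, cache, front, ledger, node, sink, store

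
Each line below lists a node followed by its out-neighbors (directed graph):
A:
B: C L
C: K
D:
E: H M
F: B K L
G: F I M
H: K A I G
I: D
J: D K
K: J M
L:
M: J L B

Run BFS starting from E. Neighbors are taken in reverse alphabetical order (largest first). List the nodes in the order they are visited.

Visit E; enqueue M, H → queue [M, H]
Visit M; enqueue L, J, B → queue [H, L, J, B]
Visit H; enqueue K, I, G, A → queue [L, J, B, K, I, G, A]
Visit L → queue [J, B, K, I, G, A]
Visit J; enqueue D → queue [B, K, I, G, A, D]
Visit B; enqueue C → queue [K, I, G, A, D, C]
Visit K → queue [I, G, A, D, C]
Visit I → queue [G, A, D, C]
Visit G; enqueue F → queue [A, D, C, F]
Visit A → queue [D, C, F]
Visit D → queue [C, F]
Visit C → queue [F]
Visit F → queue []

E -> M -> H -> L -> J -> B -> K -> I -> G -> A -> D -> C -> F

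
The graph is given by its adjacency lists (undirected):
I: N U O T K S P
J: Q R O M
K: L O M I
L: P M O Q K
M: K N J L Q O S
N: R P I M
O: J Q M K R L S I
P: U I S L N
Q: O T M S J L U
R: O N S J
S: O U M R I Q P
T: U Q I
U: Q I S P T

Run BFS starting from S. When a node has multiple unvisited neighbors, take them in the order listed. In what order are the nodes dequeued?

S O U M R I Q P J K L T N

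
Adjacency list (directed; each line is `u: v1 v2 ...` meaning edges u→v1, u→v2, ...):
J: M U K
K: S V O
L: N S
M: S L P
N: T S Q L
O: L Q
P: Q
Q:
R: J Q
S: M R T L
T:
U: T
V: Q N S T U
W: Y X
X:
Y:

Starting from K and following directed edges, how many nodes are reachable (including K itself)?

13

BFS from K visits: K, V, S, O, U, T, Q, N, R, M, L, J, P
Reachable nodes: 13 of 16 total.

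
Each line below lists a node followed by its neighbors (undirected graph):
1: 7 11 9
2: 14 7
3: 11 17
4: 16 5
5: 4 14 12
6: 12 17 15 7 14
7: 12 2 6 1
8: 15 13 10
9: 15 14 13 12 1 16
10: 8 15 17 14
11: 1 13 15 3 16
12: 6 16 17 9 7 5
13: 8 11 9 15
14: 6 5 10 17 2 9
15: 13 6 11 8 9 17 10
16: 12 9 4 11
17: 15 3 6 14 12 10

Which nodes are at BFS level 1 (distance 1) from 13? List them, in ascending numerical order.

Level 0: 13
Level 1: 8, 9, 11, 15
Level 2: 1, 3, 6, 10, 12, 14, 16, 17
Level 3: 2, 4, 5, 7

8, 9, 11, 15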